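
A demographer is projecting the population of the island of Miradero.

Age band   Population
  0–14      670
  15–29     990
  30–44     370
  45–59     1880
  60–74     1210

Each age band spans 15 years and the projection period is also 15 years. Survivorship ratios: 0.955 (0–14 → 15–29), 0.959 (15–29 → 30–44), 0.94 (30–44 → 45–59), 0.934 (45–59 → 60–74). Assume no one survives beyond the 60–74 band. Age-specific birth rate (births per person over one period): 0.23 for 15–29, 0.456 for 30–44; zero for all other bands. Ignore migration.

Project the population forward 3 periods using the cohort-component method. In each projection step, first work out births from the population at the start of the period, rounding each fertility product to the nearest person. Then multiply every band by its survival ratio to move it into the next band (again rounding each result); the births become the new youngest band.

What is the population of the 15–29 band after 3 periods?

Let band 1 be 0–14 through band 5 = 60–74.
Period 1.
Births: 990 × 0.23 = 228 ; 370 × 0.456 = 169 → 397
Band 2: 670 × 0.955 = 640
Band 3: 990 × 0.959 = 949
Band 4: 370 × 0.94 = 348
Band 5: 1880 × 0.934 = 1756
→ [397, 640, 949, 348, 1756]
Period 2.
Births: 640 × 0.23 = 147 ; 949 × 0.456 = 433 → 580
Band 2: 397 × 0.955 = 379
Band 3: 640 × 0.959 = 614
Band 4: 949 × 0.94 = 892
Band 5: 348 × 0.934 = 325
→ [580, 379, 614, 892, 325]
Period 3.
Births: 379 × 0.23 = 87 ; 614 × 0.456 = 280 → 367
Band 2: 580 × 0.955 = 554
Band 3: 379 × 0.959 = 363
Band 4: 614 × 0.94 = 577
Band 5: 892 × 0.934 = 833
→ [367, 554, 363, 577, 833]

554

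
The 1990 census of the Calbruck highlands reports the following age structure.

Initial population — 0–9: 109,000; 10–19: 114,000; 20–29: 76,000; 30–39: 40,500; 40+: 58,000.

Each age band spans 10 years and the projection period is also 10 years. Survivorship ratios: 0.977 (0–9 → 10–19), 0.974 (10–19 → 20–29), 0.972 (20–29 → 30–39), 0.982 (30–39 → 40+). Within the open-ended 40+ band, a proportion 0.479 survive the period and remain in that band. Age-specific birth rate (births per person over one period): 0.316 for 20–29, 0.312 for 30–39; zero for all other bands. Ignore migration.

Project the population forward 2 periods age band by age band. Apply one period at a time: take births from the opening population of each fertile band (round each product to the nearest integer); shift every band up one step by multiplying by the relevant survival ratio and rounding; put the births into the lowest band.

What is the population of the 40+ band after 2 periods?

104900

Call the groups 1 to 5, youngest first.
— Period 1 —
Births: 76000 * 0.316 = 24016 ; 40500 * 0.312 = 12636 → total 36652
Group 2: 109000 * 0.977 = 106493
Group 3: 114000 * 0.974 = 111036
Group 4: 76000 * 0.972 = 73872
Group 5: 40500 * 0.982 + 58000 * 0.479 = 39771 + 27782 = 67553
End of period: [36652, 106493, 111036, 73872, 67553]
— Period 2 —
Births: 111036 * 0.316 = 35087 ; 73872 * 0.312 = 23048 → total 58135
Group 2: 36652 * 0.977 = 35809
Group 3: 106493 * 0.974 = 103724
Group 4: 111036 * 0.972 = 107927
Group 5: 73872 * 0.982 + 67553 * 0.479 = 72542 + 32358 = 104900
End of period: [58135, 35809, 103724, 107927, 104900]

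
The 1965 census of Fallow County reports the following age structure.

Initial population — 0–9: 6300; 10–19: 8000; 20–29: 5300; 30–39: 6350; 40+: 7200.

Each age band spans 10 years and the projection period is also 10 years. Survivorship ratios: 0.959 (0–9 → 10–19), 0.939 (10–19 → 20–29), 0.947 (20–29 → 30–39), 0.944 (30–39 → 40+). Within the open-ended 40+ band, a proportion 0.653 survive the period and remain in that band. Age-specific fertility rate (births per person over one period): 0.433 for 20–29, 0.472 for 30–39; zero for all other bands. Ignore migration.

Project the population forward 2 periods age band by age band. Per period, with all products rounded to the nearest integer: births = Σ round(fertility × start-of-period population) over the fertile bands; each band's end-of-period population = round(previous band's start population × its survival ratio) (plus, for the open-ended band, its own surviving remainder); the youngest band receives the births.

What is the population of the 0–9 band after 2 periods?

5622

[period 1]
Births: 5300 × 0.433 = 2295  |  6350 × 0.472 = 2997 → 5292
10–19: 6300 × 0.959 = 6042
20–29: 8000 × 0.939 = 7512
30–39: 5300 × 0.947 = 5019
40+: 6350 × 0.944 + 7200 × 0.653 = 5994 + 4702 = 10696
Population now: 0–9=5292, 10–19=6042, 20–29=7512, 30–39=5019, 40+=10696
[period 2]
Births: 7512 × 0.433 = 3253  |  5019 × 0.472 = 2369 → 5622
10–19: 5292 × 0.959 = 5075
20–29: 6042 × 0.939 = 5673
30–39: 7512 × 0.947 = 7114
40+: 5019 × 0.944 + 10696 × 0.653 = 4738 + 6984 = 11722
Population now: 0–9=5622, 10–19=5075, 20–29=5673, 30–39=7114, 40+=11722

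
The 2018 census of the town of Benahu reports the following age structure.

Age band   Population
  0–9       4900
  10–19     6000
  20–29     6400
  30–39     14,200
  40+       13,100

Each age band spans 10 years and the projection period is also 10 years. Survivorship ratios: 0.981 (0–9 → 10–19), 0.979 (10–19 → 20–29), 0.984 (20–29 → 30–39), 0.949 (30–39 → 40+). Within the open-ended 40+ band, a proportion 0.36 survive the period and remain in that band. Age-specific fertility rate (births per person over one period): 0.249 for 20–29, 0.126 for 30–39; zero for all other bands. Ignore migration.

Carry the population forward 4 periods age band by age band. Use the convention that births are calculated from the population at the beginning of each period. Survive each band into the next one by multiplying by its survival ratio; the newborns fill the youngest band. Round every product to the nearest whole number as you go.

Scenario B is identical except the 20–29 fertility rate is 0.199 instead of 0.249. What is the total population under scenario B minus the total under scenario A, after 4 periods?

-1040

Period 1.
Births: 6400 × 0.249 = 1594  |  14200 × 0.126 = 1789 ⇒ total 3383
10–19: 4900 × 0.981 = 4807
20–29: 6000 × 0.979 = 5874
30–39: 6400 × 0.984 = 6298
40+: 14200 × 0.949 + 13100 × 0.36 = 13476 + 4716 = 18192
Giving 3383 / 4807 / 5874 / 6298 / 18192.
Period 2.
Births: 5874 × 0.249 = 1463  |  6298 × 0.126 = 794 ⇒ total 2257
10–19: 3383 × 0.981 = 3319
20–29: 4807 × 0.979 = 4706
30–39: 5874 × 0.984 = 5780
40+: 6298 × 0.949 + 18192 × 0.36 = 5977 + 6549 = 12526
Giving 2257 / 3319 / 4706 / 5780 / 12526.
Period 3.
Births: 4706 × 0.249 = 1172  |  5780 × 0.126 = 728 ⇒ total 1900
10–19: 2257 × 0.981 = 2214
20–29: 3319 × 0.979 = 3249
30–39: 4706 × 0.984 = 4631
40+: 5780 × 0.949 + 12526 × 0.36 = 5485 + 4509 = 9994
Giving 1900 / 2214 / 3249 / 4631 / 9994.
Period 4.
Births: 3249 × 0.249 = 809  |  4631 × 0.126 = 584 ⇒ total 1393
10–19: 1900 × 0.981 = 1864
20–29: 2214 × 0.979 = 2168
30–39: 3249 × 0.984 = 3197
40+: 4631 × 0.949 + 9994 × 0.36 = 4395 + 3598 = 7993
Giving 1393 / 1864 / 2168 / 3197 / 7993.
Scenario A total after 4 periods: 16615
Scenario B projection —
Period 1.
Births: 6400 × 0.199 = 1274  |  14200 × 0.126 = 1789 ⇒ total 3063
10–19: 4900 × 0.981 = 4807
20–29: 6000 × 0.979 = 5874
30–39: 6400 × 0.984 = 6298
40+: 14200 × 0.949 + 13100 × 0.36 = 13476 + 4716 = 18192
Giving 3063 / 4807 / 5874 / 6298 / 18192.
Period 2.
Births: 5874 × 0.199 = 1169  |  6298 × 0.126 = 794 ⇒ total 1963
10–19: 3063 × 0.981 = 3005
20–29: 4807 × 0.979 = 4706
30–39: 5874 × 0.984 = 5780
40+: 6298 × 0.949 + 18192 × 0.36 = 5977 + 6549 = 12526
Giving 1963 / 3005 / 4706 / 5780 / 12526.
Period 3.
Births: 4706 × 0.199 = 936  |  5780 × 0.126 = 728 ⇒ total 1664
10–19: 1963 × 0.981 = 1926
20–29: 3005 × 0.979 = 2942
30–39: 4706 × 0.984 = 4631
40+: 5780 × 0.949 + 12526 × 0.36 = 5485 + 4509 = 9994
Giving 1664 / 1926 / 2942 / 4631 / 9994.
Period 4.
Births: 2942 × 0.199 = 585  |  4631 × 0.126 = 584 ⇒ total 1169
10–19: 1664 × 0.981 = 1632
20–29: 1926 × 0.979 = 1886
30–39: 2942 × 0.984 = 2895
40+: 4631 × 0.949 + 9994 × 0.36 = 4395 + 3598 = 7993
Giving 1169 / 1632 / 1886 / 2895 / 7993.
Scenario B total after 4 periods: 15575
Difference B − A = 15575 − 16615 = -1040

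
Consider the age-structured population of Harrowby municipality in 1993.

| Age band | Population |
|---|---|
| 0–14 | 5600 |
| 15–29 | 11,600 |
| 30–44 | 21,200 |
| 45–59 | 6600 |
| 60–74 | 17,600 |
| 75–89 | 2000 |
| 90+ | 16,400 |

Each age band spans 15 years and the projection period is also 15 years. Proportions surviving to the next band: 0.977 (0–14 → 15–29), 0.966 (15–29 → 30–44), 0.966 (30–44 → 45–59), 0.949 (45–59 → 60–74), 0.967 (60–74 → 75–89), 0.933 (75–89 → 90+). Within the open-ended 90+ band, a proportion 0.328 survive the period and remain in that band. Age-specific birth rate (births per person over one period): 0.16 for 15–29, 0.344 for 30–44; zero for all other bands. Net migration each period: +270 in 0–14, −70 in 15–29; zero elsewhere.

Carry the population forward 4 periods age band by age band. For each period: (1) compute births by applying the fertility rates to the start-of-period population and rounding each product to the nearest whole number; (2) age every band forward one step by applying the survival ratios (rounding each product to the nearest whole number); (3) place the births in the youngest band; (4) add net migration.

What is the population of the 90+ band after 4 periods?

(Bands numbered youngest = 1 to oldest = 7.)
Period 1.
Births: 11600 × 0.16 = 1856  |  21200 × 0.344 = 7293 → total 9149
Band 2: 5600 × 0.977 = 5471
Band 3: 11600 × 0.966 = 11206
Band 4: 21200 × 0.966 = 20479
Band 5: 6600 × 0.949 = 6263
Band 6: 17600 × 0.967 = 17019
Band 7: 2000 × 0.933 + 16400 × 0.328 = 1866 + 5379 = 7245
Net migration: Band 1 + 270 → 9419; Band 2 − 70 → 5401
Giving 9419 / 5401 / 11206 / 20479 / 6263 / 17019 / 7245.
Period 2.
Births: 5401 × 0.16 = 864  |  11206 × 0.344 = 3855 → total 4719
Band 2: 9419 × 0.977 = 9202
Band 3: 5401 × 0.966 = 5217
Band 4: 11206 × 0.966 = 10825
Band 5: 20479 × 0.949 = 19435
Band 6: 6263 × 0.967 = 6056
Band 7: 17019 × 0.933 + 7245 × 0.328 = 15879 + 2376 = 18255
Net migration: Band 1 + 270 → 4989; Band 2 − 70 → 9132
Giving 4989 / 9132 / 5217 / 10825 / 19435 / 6056 / 18255.
Period 3.
Births: 9132 × 0.16 = 1461  |  5217 × 0.344 = 1795 → total 3256
Band 2: 4989 × 0.977 = 4874
Band 3: 9132 × 0.966 = 8822
Band 4: 5217 × 0.966 = 5040
Band 5: 10825 × 0.949 = 10273
Band 6: 19435 × 0.967 = 18794
Band 7: 6056 × 0.933 + 18255 × 0.328 = 5650 + 5988 = 11638
Net migration: Band 1 + 270 → 3526; Band 2 − 70 → 4804
Giving 3526 / 4804 / 8822 / 5040 / 10273 / 18794 / 11638.
Period 4.
Births: 4804 × 0.16 = 769  |  8822 × 0.344 = 3035 → total 3804
Band 2: 3526 × 0.977 = 3445
Band 3: 4804 × 0.966 = 4641
Band 4: 8822 × 0.966 = 8522
Band 5: 5040 × 0.949 = 4783
Band 6: 10273 × 0.967 = 9934
Band 7: 18794 × 0.933 + 11638 × 0.328 = 17535 + 3817 = 21352
Net migration: Band 1 + 270 → 4074; Band 2 − 70 → 3375
Giving 4074 / 3375 / 4641 / 8522 / 4783 / 9934 / 21352.

21352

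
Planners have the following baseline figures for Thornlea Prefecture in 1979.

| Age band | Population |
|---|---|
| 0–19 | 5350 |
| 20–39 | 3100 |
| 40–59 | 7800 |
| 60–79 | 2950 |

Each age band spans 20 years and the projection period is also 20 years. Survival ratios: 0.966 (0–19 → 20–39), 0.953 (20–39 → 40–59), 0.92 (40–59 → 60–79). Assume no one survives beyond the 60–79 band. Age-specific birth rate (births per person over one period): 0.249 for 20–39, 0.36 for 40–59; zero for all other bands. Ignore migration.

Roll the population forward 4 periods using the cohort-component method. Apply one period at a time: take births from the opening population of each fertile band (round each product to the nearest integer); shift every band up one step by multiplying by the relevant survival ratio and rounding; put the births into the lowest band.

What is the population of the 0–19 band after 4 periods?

— Period 1 —
Births: 3100 * 0.249 = 772  |  7800 * 0.36 = 2808 — total 3580
20–39: 5350 * 0.966 = 5168
40–59: 3100 * 0.953 = 2954
60–79: 7800 * 0.92 = 7176
End of period: [3580, 5168, 2954, 7176]
— Period 2 —
Births: 5168 * 0.249 = 1287  |  2954 * 0.36 = 1063 — total 2350
20–39: 3580 * 0.966 = 3458
40–59: 5168 * 0.953 = 4925
60–79: 2954 * 0.92 = 2718
End of period: [2350, 3458, 4925, 2718]
— Period 3 —
Births: 3458 * 0.249 = 861  |  4925 * 0.36 = 1773 — total 2634
20–39: 2350 * 0.966 = 2270
40–59: 3458 * 0.953 = 3295
60–79: 4925 * 0.92 = 4531
End of period: [2634, 2270, 3295, 4531]
— Period 4 —
Births: 2270 * 0.249 = 565  |  3295 * 0.36 = 1186 — total 1751
20–39: 2634 * 0.966 = 2544
40–59: 2270 * 0.953 = 2163
60–79: 3295 * 0.92 = 3031
End of period: [1751, 2544, 2163, 3031]

1751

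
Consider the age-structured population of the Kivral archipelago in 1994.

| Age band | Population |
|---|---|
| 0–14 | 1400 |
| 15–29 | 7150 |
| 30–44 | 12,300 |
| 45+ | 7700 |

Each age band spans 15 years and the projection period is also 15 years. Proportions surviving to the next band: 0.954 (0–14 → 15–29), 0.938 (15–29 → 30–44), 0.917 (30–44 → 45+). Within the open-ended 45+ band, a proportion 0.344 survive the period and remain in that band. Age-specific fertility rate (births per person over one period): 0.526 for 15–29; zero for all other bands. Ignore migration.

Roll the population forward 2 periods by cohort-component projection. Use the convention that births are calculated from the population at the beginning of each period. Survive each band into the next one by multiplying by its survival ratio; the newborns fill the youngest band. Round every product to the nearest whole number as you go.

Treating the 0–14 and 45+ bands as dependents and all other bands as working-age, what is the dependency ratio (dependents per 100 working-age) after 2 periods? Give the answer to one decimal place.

— Period 1 —
Births: 7150 × 0.526 = 3761
15–29: 1400 × 0.954 = 1336
30–44: 7150 × 0.938 = 6707
45+: 12300 × 0.917 + 7700 × 0.344 = 11279 + 2649 = 13928
End of period: [3761, 1336, 6707, 13928]
— Period 2 —
Births: 1336 × 0.526 = 703
15–29: 3761 × 0.954 = 3588
30–44: 1336 × 0.938 = 1253
45+: 6707 × 0.917 + 13928 × 0.344 = 6150 + 4791 = 10941
End of period: [703, 3588, 1253, 10941]
Dependents (band 0–14 + band 45+) = 703 + 10941 = 11644; working-age = 4841; ratio = 11644/4841 × 100 = 240.5

240.5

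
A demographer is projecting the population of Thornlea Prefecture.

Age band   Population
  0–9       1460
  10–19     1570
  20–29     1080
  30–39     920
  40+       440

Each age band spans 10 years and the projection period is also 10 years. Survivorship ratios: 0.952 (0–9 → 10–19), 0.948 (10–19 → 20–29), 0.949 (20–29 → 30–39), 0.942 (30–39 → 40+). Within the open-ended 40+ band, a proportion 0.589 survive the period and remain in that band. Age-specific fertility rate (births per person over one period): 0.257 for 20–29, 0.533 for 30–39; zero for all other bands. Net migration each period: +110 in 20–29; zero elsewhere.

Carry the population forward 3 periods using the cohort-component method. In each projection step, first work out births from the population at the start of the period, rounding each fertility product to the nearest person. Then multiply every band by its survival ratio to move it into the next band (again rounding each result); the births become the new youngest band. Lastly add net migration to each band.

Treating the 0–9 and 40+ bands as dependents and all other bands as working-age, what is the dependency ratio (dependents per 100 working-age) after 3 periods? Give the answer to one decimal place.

116.1

After projecting period 1:
Births: 1080 × 0.257 = 278 ; 920 × 0.533 = 490 — total 768
10–19: 1460 × 0.952 = 1390
20–29: 1570 × 0.948 = 1488
30–39: 1080 × 0.949 = 1025
40+: 920 × 0.942 + 440 × 0.589 = 867 + 259 = 1126
Net migration: 20–29 + 110 → 1598
Giving 768 / 1390 / 1598 / 1025 / 1126.
After projecting period 2:
Births: 1598 × 0.257 = 411 ; 1025 × 0.533 = 546 — total 957
10–19: 768 × 0.952 = 731
20–29: 1390 × 0.948 = 1318
30–39: 1598 × 0.949 = 1517
40+: 1025 × 0.942 + 1126 × 0.589 = 966 + 663 = 1629
Net migration: 20–29 + 110 → 1428
Giving 957 / 731 / 1428 / 1517 / 1629.
After projecting period 3:
Births: 1428 × 0.257 = 367 ; 1517 × 0.533 = 809 — total 1176
10–19: 957 × 0.952 = 911
20–29: 731 × 0.948 = 693
30–39: 1428 × 0.949 = 1355
40+: 1517 × 0.942 + 1629 × 0.589 = 1429 + 959 = 2388
Net migration: 20–29 + 110 → 803
Giving 1176 / 911 / 803 / 1355 / 2388.
Dependents (band 0–9 + band 40+) = 1176 + 2388 = 3564; working-age = 3069; ratio = 3564/3069 × 100 = 116.1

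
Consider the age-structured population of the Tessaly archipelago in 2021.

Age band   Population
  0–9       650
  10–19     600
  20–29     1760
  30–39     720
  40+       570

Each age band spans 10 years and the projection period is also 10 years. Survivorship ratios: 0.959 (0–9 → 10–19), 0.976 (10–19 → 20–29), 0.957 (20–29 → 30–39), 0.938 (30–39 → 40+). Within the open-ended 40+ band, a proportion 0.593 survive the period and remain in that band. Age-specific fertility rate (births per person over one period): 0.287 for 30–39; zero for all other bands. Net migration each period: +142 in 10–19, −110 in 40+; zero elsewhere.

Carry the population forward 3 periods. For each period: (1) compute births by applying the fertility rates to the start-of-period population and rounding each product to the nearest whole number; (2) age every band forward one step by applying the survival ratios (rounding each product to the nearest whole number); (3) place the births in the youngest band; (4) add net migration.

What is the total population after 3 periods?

Numbering the bands 1..5 from youngest to oldest:
Period 1.
Births: 720 * 0.287 = 207
Band 2: 650 * 0.959 = 623
Band 3: 600 * 0.976 = 586
Band 4: 1760 * 0.957 = 1684
Band 5: 720 * 0.938 + 570 * 0.593 = 675 + 338 = 1013
Net migration: Band 2 + 142 → 765; Band 5 − 110 → 903
→ [207, 765, 586, 1684, 903]
Period 2.
Births: 1684 * 0.287 = 483
Band 2: 207 * 0.959 = 199
Band 3: 765 * 0.976 = 747
Band 4: 586 * 0.957 = 561
Band 5: 1684 * 0.938 + 903 * 0.593 = 1580 + 535 = 2115
Net migration: Band 2 + 142 → 341; Band 5 − 110 → 2005
→ [483, 341, 747, 561, 2005]
Period 3.
Births: 561 * 0.287 = 161
Band 2: 483 * 0.959 = 463
Band 3: 341 * 0.976 = 333
Band 4: 747 * 0.957 = 715
Band 5: 561 * 0.938 + 2005 * 0.593 = 526 + 1189 = 1715
Net migration: Band 2 + 142 → 605; Band 5 − 110 → 1605
→ [161, 605, 333, 715, 1605]
Total after period 3: 161 + 605 + 333 + 715 + 1605 = 3419

3419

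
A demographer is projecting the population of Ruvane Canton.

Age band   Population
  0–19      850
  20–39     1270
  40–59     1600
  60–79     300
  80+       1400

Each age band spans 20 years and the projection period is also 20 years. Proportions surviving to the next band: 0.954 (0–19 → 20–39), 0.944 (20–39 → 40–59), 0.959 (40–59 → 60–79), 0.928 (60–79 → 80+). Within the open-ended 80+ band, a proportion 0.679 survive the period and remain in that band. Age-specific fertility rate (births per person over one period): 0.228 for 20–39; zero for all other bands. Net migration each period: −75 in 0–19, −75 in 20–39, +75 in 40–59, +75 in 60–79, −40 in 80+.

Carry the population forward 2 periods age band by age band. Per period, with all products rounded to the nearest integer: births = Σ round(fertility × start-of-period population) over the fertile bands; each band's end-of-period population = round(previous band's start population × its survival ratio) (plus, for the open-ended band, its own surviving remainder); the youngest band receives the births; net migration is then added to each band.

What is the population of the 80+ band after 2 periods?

Numbering the groups 1..5 from youngest to oldest:
Period 1:
Births: 1270 × 0.228 = 290
Group 2: 850 × 0.954 = 811
Group 3: 1270 × 0.944 = 1199
Group 4: 1600 × 0.959 = 1534
Group 5: 300 × 0.928 + 1400 × 0.679 = 278 + 951 = 1229
Net migration: Group 1 − 75 → 215; Group 2 − 75 → 736; Group 3 + 75 → 1274; Group 4 + 75 → 1609; Group 5 − 40 → 1189
Giving 215 / 736 / 1274 / 1609 / 1189.
Period 2:
Births: 736 × 0.228 = 168
Group 2: 215 × 0.954 = 205
Group 3: 736 × 0.944 = 695
Group 4: 1274 × 0.959 = 1222
Group 5: 1609 × 0.928 + 1189 × 0.679 = 1493 + 807 = 2300
Net migration: Group 1 − 75 → 93; Group 2 − 75 → 130; Group 3 + 75 → 770; Group 4 + 75 → 1297; Group 5 − 40 → 2260
Giving 93 / 130 / 770 / 1297 / 2260.

2260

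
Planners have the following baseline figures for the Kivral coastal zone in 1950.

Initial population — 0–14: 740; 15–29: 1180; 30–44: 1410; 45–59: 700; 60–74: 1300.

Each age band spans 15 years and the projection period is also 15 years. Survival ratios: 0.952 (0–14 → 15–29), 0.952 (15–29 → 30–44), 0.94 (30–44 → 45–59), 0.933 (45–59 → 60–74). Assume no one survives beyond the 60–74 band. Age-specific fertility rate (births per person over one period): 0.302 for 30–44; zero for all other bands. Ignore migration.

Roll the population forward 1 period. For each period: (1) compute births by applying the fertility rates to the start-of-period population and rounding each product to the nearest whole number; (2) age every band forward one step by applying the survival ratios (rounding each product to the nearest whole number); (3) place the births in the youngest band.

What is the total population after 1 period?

4231

Numbering the groups 1..5 from youngest to oldest:
After projecting period 1:
Births: 1410 * 0.302 = 426
Group 2: 740 * 0.952 = 704
Group 3: 1180 * 0.952 = 1123
Group 4: 1410 * 0.94 = 1325
Group 5: 700 * 0.933 = 653
Giving 426 / 704 / 1123 / 1325 / 653.
Total after period 1: 426 + 704 + 1123 + 1325 + 653 = 4231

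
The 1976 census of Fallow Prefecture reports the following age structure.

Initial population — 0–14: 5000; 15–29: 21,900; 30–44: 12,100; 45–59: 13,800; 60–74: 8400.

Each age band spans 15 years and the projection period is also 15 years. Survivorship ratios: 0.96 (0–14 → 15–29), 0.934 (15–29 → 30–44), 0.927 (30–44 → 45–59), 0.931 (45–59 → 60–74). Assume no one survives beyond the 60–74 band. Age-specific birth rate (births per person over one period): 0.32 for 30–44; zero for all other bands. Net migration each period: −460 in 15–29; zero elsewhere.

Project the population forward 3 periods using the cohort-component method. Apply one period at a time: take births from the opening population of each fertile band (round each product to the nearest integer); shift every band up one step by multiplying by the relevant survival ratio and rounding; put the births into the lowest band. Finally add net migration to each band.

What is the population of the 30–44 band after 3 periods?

3042

— Period 1 —
Births: 12100 × 0.32 = 3872
15–29: 5000 × 0.96 = 4800
30–44: 21900 × 0.934 = 20455
45–59: 12100 × 0.927 = 11217
60–74: 13800 × 0.931 = 12848
Net migration: 15–29 − 460 → 4340
End of period: [3872, 4340, 20455, 11217, 12848]
— Period 2 —
Births: 20455 × 0.32 = 6546
15–29: 3872 × 0.96 = 3717
30–44: 4340 × 0.934 = 4054
45–59: 20455 × 0.927 = 18962
60–74: 11217 × 0.931 = 10443
Net migration: 15–29 − 460 → 3257
End of period: [6546, 3257, 4054, 18962, 10443]
— Period 3 —
Births: 4054 × 0.32 = 1297
15–29: 6546 × 0.96 = 6284
30–44: 3257 × 0.934 = 3042
45–59: 4054 × 0.927 = 3758
60–74: 18962 × 0.931 = 17654
Net migration: 15–29 − 460 → 5824
End of period: [1297, 5824, 3042, 3758, 17654]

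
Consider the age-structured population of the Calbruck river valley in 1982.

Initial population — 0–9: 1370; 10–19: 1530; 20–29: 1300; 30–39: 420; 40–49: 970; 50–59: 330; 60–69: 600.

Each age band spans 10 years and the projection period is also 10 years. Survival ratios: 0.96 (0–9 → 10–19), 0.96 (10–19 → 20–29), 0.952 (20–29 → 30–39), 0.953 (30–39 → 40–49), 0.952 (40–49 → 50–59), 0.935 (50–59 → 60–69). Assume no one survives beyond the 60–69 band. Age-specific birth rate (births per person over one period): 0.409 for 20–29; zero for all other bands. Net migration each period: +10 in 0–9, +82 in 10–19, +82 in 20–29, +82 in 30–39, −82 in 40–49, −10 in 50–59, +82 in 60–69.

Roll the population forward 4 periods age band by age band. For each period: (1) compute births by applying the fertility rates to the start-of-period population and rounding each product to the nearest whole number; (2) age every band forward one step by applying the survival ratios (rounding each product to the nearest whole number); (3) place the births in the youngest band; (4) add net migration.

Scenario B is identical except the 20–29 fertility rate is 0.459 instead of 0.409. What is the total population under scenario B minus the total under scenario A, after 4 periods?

257

(Groups numbered youngest = 1 to oldest = 7.)
[period 1]
Births: 1300 × 0.409 = 532
Group 2: 1370 × 0.96 = 1315
Group 3: 1530 × 0.96 = 1469
Group 4: 1300 × 0.952 = 1238
Group 5: 420 × 0.953 = 400
Group 6: 970 × 0.952 = 923
Group 7: 330 × 0.935 = 309
Net migration: Group 1 + 10 → 542; Group 2 + 82 → 1397; Group 3 + 82 → 1551; Group 4 + 82 → 1320; Group 5 − 82 → 318; Group 6 − 10 → 913; Group 7 + 82 → 391
→ [542, 1397, 1551, 1320, 318, 913, 391]
[period 2]
Births: 1551 × 0.409 = 634
Group 2: 542 × 0.96 = 520
Group 3: 1397 × 0.96 = 1341
Group 4: 1551 × 0.952 = 1477
Group 5: 1320 × 0.953 = 1258
Group 6: 318 × 0.952 = 303
Group 7: 913 × 0.935 = 854
Net migration: Group 1 + 10 → 644; Group 2 + 82 → 602; Group 3 + 82 → 1423; Group 4 + 82 → 1559; Group 5 − 82 → 1176; Group 6 − 10 → 293; Group 7 + 82 → 936
→ [644, 602, 1423, 1559, 1176, 293, 936]
[period 3]
Births: 1423 × 0.409 = 582
Group 2: 644 × 0.96 = 618
Group 3: 602 × 0.96 = 578
Group 4: 1423 × 0.952 = 1355
Group 5: 1559 × 0.953 = 1486
Group 6: 1176 × 0.952 = 1120
Group 7: 293 × 0.935 = 274
Net migration: Group 1 + 10 → 592; Group 2 + 82 → 700; Group 3 + 82 → 660; Group 4 + 82 → 1437; Group 5 − 82 → 1404; Group 6 − 10 → 1110; Group 7 + 82 → 356
→ [592, 700, 660, 1437, 1404, 1110, 356]
[period 4]
Births: 660 × 0.409 = 270
Group 2: 592 × 0.96 = 568
Group 3: 700 × 0.96 = 672
Group 4: 660 × 0.952 = 628
Group 5: 1437 × 0.953 = 1369
Group 6: 1404 × 0.952 = 1337
Group 7: 1110 × 0.935 = 1038
Net migration: Group 1 + 10 → 280; Group 2 + 82 → 650; Group 3 + 82 → 754; Group 4 + 82 → 710; Group 5 − 82 → 1287; Group 6 − 10 → 1327; Group 7 + 82 → 1120
→ [280, 650, 754, 710, 1287, 1327, 1120]
Scenario A total after 4 periods: 6128
Scenario B projection —
[period 1]
Births: 1300 × 0.459 = 597
Group 2: 1370 × 0.96 = 1315
Group 3: 1530 × 0.96 = 1469
Group 4: 1300 × 0.952 = 1238
Group 5: 420 × 0.953 = 400
Group 6: 970 × 0.952 = 923
Group 7: 330 × 0.935 = 309
Net migration: Group 1 + 10 → 607; Group 2 + 82 → 1397; Group 3 + 82 → 1551; Group 4 + 82 → 1320; Group 5 − 82 → 318; Group 6 − 10 → 913; Group 7 + 82 → 391
→ [607, 1397, 1551, 1320, 318, 913, 391]
[period 2]
Births: 1551 × 0.459 = 712
Group 2: 607 × 0.96 = 583
Group 3: 1397 × 0.96 = 1341
Group 4: 1551 × 0.952 = 1477
Group 5: 1320 × 0.953 = 1258
Group 6: 318 × 0.952 = 303
Group 7: 913 × 0.935 = 854
Net migration: Group 1 + 10 → 722; Group 2 + 82 → 665; Group 3 + 82 → 1423; Group 4 + 82 → 1559; Group 5 − 82 → 1176; Group 6 − 10 → 293; Group 7 + 82 → 936
→ [722, 665, 1423, 1559, 1176, 293, 936]
[period 3]
Births: 1423 × 0.459 = 653
Group 2: 722 × 0.96 = 693
Group 3: 665 × 0.96 = 638
Group 4: 1423 × 0.952 = 1355
Group 5: 1559 × 0.953 = 1486
Group 6: 1176 × 0.952 = 1120
Group 7: 293 × 0.935 = 274
Net migration: Group 1 + 10 → 663; Group 2 + 82 → 775; Group 3 + 82 → 720; Group 4 + 82 → 1437; Group 5 − 82 → 1404; Group 6 − 10 → 1110; Group 7 + 82 → 356
→ [663, 775, 720, 1437, 1404, 1110, 356]
[period 4]
Births: 720 × 0.459 = 330
Group 2: 663 × 0.96 = 636
Group 3: 775 × 0.96 = 744
Group 4: 720 × 0.952 = 685
Group 5: 1437 × 0.953 = 1369
Group 6: 1404 × 0.952 = 1337
Group 7: 1110 × 0.935 = 1038
Net migration: Group 1 + 10 → 340; Group 2 + 82 → 718; Group 3 + 82 → 826; Group 4 + 82 → 767; Group 5 − 82 → 1287; Group 6 − 10 → 1327; Group 7 + 82 → 1120
→ [340, 718, 826, 767, 1287, 1327, 1120]
Scenario B total after 4 periods: 6385
Difference B − A = 6385 − 6128 = 257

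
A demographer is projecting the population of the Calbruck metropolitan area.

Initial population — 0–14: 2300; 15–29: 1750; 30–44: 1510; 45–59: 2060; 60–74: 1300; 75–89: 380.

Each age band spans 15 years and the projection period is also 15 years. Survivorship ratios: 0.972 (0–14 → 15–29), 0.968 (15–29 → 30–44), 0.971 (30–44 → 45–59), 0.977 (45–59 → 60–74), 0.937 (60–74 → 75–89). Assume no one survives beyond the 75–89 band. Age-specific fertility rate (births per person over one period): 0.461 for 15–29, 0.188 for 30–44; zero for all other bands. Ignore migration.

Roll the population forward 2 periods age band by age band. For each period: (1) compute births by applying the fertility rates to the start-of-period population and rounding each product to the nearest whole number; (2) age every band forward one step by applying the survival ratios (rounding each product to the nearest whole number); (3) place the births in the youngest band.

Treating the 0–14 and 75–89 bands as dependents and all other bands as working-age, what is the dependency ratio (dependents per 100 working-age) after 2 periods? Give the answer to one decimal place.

Period 1:
Births: 1750 * 0.461 = 807, 1510 * 0.188 = 284 ⇒ total 1091
15–29: 2300 * 0.972 = 2236
30–44: 1750 * 0.968 = 1694
45–59: 1510 * 0.971 = 1466
60–74: 2060 * 0.977 = 2013
75–89: 1300 * 0.937 = 1218
Population now: 0–14=1091, 15–29=2236, 30–44=1694, 45–59=1466, 60–74=2013, 75–89=1218
Period 2:
Births: 2236 * 0.461 = 1031, 1694 * 0.188 = 318 ⇒ total 1349
15–29: 1091 * 0.972 = 1060
30–44: 2236 * 0.968 = 2164
45–59: 1694 * 0.971 = 1645
60–74: 1466 * 0.977 = 1432
75–89: 2013 * 0.937 = 1886
Population now: 0–14=1349, 15–29=1060, 30–44=2164, 45–59=1645, 60–74=1432, 75–89=1886
Dependents (band 0–14 + band 75–89) = 1349 + 1886 = 3235; working-age = 6301; ratio = 3235/6301 × 100 = 51.3

51.3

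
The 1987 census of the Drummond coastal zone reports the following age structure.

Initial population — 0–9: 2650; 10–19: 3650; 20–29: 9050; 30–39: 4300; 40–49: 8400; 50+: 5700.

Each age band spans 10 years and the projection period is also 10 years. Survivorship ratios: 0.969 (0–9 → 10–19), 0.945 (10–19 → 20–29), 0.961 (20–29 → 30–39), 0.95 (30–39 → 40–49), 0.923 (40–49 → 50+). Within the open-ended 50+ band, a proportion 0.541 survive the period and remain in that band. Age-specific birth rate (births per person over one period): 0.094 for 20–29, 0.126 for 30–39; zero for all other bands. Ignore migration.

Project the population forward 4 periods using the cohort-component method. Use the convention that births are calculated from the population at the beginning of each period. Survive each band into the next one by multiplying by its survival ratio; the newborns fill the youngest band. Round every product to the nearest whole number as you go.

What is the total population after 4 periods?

15632

Period 1.
Births: 9050 × 0.094 = 851 ; 4300 × 0.126 = 542 → 1393
10–19: 2650 × 0.969 = 2568
20–29: 3650 × 0.945 = 3449
30–39: 9050 × 0.961 = 8697
40–49: 4300 × 0.95 = 4085
50+: 8400 × 0.923 + 5700 × 0.541 = 7753 + 3084 = 10837
End of period: [1393, 2568, 3449, 8697, 4085, 10837]
Period 2.
Births: 3449 × 0.094 = 324 ; 8697 × 0.126 = 1096 → 1420
10–19: 1393 × 0.969 = 1350
20–29: 2568 × 0.945 = 2427
30–39: 3449 × 0.961 = 3314
40–49: 8697 × 0.95 = 8262
50+: 4085 × 0.923 + 10837 × 0.541 = 3770 + 5863 = 9633
End of period: [1420, 1350, 2427, 3314, 8262, 9633]
Period 3.
Births: 2427 × 0.094 = 228 ; 3314 × 0.126 = 418 → 646
10–19: 1420 × 0.969 = 1376
20–29: 1350 × 0.945 = 1276
30–39: 2427 × 0.961 = 2332
40–49: 3314 × 0.95 = 3148
50+: 8262 × 0.923 + 9633 × 0.541 = 7626 + 5211 = 12837
End of period: [646, 1376, 1276, 2332, 3148, 12837]
Period 4.
Births: 1276 × 0.094 = 120 ; 2332 × 0.126 = 294 → 414
10–19: 646 × 0.969 = 626
20–29: 1376 × 0.945 = 1300
30–39: 1276 × 0.961 = 1226
40–49: 2332 × 0.95 = 2215
50+: 3148 × 0.923 + 12837 × 0.541 = 2906 + 6945 = 9851
End of period: [414, 626, 1300, 1226, 2215, 9851]
Total after period 4: 414 + 626 + 1300 + 1226 + 2215 + 9851 = 15632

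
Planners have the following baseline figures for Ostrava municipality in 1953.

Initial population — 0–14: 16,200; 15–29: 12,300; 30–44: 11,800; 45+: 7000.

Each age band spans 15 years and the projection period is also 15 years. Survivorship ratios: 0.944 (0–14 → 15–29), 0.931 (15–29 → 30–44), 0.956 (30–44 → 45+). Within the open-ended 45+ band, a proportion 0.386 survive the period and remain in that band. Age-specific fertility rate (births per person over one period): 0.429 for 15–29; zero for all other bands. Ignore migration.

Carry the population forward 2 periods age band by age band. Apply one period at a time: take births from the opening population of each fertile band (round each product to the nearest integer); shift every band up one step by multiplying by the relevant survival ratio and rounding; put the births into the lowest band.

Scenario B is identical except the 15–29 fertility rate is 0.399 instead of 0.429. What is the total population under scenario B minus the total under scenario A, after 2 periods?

-807

— Period 1 —
Births: 12300 × 0.429 = 5277
15–29: 16200 × 0.944 = 15293
30–44: 12300 × 0.931 = 11451
45+: 11800 × 0.956 + 7000 × 0.386 = 11281 + 2702 = 13983
End of period: [5277, 15293, 11451, 13983]
— Period 2 —
Births: 15293 × 0.429 = 6561
15–29: 5277 × 0.944 = 4981
30–44: 15293 × 0.931 = 14238
45+: 11451 × 0.956 + 13983 × 0.386 = 10947 + 5397 = 16344
End of period: [6561, 4981, 14238, 16344]
Scenario A total after 2 periods: 42124
Scenario B projection —
— Period 1 —
Births: 12300 × 0.399 = 4908
15–29: 16200 × 0.944 = 15293
30–44: 12300 × 0.931 = 11451
45+: 11800 × 0.956 + 7000 × 0.386 = 11281 + 2702 = 13983
End of period: [4908, 15293, 11451, 13983]
— Period 2 —
Births: 15293 × 0.399 = 6102
15–29: 4908 × 0.944 = 4633
30–44: 15293 × 0.931 = 14238
45+: 11451 × 0.956 + 13983 × 0.386 = 10947 + 5397 = 16344
End of period: [6102, 4633, 14238, 16344]
Scenario B total after 2 periods: 41317
Difference B − A = 41317 − 42124 = -807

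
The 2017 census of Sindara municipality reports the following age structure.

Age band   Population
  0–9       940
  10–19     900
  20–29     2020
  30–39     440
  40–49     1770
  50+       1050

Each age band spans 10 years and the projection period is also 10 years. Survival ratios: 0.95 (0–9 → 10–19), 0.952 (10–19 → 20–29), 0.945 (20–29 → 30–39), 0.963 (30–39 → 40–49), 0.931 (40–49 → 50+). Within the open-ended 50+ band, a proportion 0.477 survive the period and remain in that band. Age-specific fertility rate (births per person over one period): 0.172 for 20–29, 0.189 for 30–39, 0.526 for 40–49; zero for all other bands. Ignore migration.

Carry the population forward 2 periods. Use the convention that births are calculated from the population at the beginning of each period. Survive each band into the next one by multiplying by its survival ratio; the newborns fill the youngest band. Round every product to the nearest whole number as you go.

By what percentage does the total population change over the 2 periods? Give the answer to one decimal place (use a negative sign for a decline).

Call the groups 1 to 6, youngest first.
— Period 1 —
Births: 2020 * 0.172 = 347, 440 * 0.189 = 83, 1770 * 0.526 = 931 — total 1361
Group 2: 940 * 0.95 = 893
Group 3: 900 * 0.952 = 857
Group 4: 2020 * 0.945 = 1909
Group 5: 440 * 0.963 = 424
Group 6: 1770 * 0.931 + 1050 * 0.477 = 1648 + 501 = 2149
→ [1361, 893, 857, 1909, 424, 2149]
— Period 2 —
Births: 857 * 0.172 = 147, 1909 * 0.189 = 361, 424 * 0.526 = 223 — total 731
Group 2: 1361 * 0.95 = 1293
Group 3: 893 * 0.952 = 850
Group 4: 857 * 0.945 = 810
Group 5: 1909 * 0.963 = 1838
Group 6: 424 * 0.931 + 2149 * 0.477 = 395 + 1025 = 1420
→ [731, 1293, 850, 810, 1838, 1420]
Total: 7120 → 6942; change = -178; percentage change = -2.5%

-2.5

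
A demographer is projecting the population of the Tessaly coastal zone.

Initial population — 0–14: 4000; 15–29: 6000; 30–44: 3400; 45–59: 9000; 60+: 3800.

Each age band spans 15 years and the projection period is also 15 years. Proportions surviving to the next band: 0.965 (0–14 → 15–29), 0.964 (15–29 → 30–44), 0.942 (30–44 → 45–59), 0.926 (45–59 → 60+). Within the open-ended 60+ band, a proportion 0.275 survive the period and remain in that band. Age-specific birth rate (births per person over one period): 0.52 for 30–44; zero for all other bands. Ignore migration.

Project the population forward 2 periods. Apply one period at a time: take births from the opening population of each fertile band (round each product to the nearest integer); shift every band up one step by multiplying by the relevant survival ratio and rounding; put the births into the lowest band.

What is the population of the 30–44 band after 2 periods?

(Bands numbered youngest = 1 to oldest = 5.)
— Period 1 —
Births: 3400 * 0.52 = 1768
Band 2: 4000 * 0.965 = 3860
Band 3: 6000 * 0.964 = 5784
Band 4: 3400 * 0.942 = 3203
Band 5: 9000 * 0.926 + 3800 * 0.275 = 8334 + 1045 = 9379
Giving 1768 / 3860 / 5784 / 3203 / 9379.
— Period 2 —
Births: 5784 * 0.52 = 3008
Band 2: 1768 * 0.965 = 1706
Band 3: 3860 * 0.964 = 3721
Band 4: 5784 * 0.942 = 5449
Band 5: 3203 * 0.926 + 9379 * 0.275 = 2966 + 2579 = 5545
Giving 3008 / 1706 / 3721 / 5449 / 5545.

3721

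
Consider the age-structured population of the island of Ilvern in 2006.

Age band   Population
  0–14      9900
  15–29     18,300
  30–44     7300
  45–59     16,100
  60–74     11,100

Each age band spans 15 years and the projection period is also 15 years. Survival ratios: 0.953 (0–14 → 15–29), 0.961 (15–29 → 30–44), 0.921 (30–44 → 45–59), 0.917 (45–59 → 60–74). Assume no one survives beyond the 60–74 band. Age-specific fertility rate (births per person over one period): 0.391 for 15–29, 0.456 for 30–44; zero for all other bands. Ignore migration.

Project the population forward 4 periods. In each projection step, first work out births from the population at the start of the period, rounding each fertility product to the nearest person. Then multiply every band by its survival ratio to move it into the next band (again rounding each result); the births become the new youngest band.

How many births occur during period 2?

11708

Call the groups 1 to 5, youngest first.
After projecting period 1:
Births: 18300 * 0.391 = 7155 ; 7300 * 0.456 = 3329 → total 10484
Group 2: 9900 * 0.953 = 9435
Group 3: 18300 * 0.961 = 17586
Group 4: 7300 * 0.921 = 6723
Group 5: 16100 * 0.917 = 14764
→ [10484, 9435, 17586, 6723, 14764]
After projecting period 2:
Births: 9435 * 0.391 = 3689 ; 17586 * 0.456 = 8019 → total 11708
Group 2: 10484 * 0.953 = 9991
Group 3: 9435 * 0.961 = 9067
Group 4: 17586 * 0.921 = 16197
Group 5: 6723 * 0.917 = 6165
→ [11708, 9991, 9067, 16197, 6165]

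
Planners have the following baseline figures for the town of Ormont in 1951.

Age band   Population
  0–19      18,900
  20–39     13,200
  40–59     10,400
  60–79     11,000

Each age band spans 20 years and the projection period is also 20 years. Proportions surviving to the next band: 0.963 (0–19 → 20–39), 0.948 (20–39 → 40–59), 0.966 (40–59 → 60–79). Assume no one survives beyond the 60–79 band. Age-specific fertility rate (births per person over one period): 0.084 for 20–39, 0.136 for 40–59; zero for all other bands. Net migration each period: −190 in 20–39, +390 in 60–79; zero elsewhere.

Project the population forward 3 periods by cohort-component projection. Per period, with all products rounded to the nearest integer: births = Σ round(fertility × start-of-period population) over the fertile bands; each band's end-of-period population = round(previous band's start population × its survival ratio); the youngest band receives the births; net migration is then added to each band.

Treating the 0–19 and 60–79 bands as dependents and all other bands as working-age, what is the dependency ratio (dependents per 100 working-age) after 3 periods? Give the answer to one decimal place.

385.5

Let group 1 be 0–19 through group 4 = 60–79.
After projecting period 1:
Births: 13200 * 0.084 = 1109  |  10400 * 0.136 = 1414 — total 2523
Group 2: 18900 * 0.963 = 18201
Group 3: 13200 * 0.948 = 12514
Group 4: 10400 * 0.966 = 10046
Net migration: Group 2 − 190 → 18011; Group 4 + 390 → 10436
Giving 2523 / 18011 / 12514 / 10436.
After projecting period 2:
Births: 18011 * 0.084 = 1513  |  12514 * 0.136 = 1702 — total 3215
Group 2: 2523 * 0.963 = 2430
Group 3: 18011 * 0.948 = 17074
Group 4: 12514 * 0.966 = 12089
Net migration: Group 2 − 190 → 2240; Group 4 + 390 → 12479
Giving 3215 / 2240 / 17074 / 12479.
After projecting period 3:
Births: 2240 * 0.084 = 188  |  17074 * 0.136 = 2322 — total 2510
Group 2: 3215 * 0.963 = 3096
Group 3: 2240 * 0.948 = 2124
Group 4: 17074 * 0.966 = 16493
Net migration: Group 2 − 190 → 2906; Group 4 + 390 → 16883
Giving 2510 / 2906 / 2124 / 16883.
Dependents (band 0–19 + band 60–79) = 2510 + 16883 = 19393; working-age = 5030; ratio = 19393/5030 × 100 = 385.5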